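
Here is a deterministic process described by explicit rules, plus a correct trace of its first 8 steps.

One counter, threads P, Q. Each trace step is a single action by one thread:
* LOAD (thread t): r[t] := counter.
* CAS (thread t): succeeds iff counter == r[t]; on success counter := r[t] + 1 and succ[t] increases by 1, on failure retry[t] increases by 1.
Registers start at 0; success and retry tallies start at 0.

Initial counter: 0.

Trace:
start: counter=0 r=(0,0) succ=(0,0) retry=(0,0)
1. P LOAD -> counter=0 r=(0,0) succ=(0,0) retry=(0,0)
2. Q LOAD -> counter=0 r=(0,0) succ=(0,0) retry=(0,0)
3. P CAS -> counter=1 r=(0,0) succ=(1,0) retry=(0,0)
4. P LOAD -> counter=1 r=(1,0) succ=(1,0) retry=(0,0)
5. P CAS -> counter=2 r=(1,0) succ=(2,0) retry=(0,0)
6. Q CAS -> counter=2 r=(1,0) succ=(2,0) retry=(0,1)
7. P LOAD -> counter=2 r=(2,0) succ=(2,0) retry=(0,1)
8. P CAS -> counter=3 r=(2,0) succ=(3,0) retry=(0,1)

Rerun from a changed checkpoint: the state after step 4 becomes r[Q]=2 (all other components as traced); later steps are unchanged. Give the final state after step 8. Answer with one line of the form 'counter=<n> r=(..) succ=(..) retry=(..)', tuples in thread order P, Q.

counter=4 r=(3,2) succ=(3,1) retry=(0,0)

state after step 4 := counter=1 r=(1,2) succ=(1,0) retry=(0,0)
5. P CAS -> counter=2 r=(1,2) succ=(2,0) retry=(0,0)
6. Q CAS -> counter=3 r=(1,2) succ=(2,1) retry=(0,0)
7. P LOAD -> counter=3 r=(3,2) succ=(2,1) retry=(0,0)
8. P CAS -> counter=4 r=(3,2) succ=(3,1) retry=(0,0)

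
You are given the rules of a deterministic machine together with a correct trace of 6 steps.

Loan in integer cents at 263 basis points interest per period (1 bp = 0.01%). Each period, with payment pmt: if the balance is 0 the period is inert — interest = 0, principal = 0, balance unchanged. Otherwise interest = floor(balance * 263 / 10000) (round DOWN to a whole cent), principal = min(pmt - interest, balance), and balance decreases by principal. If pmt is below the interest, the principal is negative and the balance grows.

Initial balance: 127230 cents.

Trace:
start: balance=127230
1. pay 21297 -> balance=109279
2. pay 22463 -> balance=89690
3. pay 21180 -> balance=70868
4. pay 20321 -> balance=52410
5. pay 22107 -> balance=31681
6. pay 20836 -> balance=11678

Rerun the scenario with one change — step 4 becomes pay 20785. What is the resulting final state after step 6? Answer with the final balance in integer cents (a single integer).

(re-executing from step 4 with the substitution; state before step 4: balance=70868)
4. pay 20785 -> balance=51946
5. pay 22107 -> balance=31205
6. pay 20836 -> balance=11189

11189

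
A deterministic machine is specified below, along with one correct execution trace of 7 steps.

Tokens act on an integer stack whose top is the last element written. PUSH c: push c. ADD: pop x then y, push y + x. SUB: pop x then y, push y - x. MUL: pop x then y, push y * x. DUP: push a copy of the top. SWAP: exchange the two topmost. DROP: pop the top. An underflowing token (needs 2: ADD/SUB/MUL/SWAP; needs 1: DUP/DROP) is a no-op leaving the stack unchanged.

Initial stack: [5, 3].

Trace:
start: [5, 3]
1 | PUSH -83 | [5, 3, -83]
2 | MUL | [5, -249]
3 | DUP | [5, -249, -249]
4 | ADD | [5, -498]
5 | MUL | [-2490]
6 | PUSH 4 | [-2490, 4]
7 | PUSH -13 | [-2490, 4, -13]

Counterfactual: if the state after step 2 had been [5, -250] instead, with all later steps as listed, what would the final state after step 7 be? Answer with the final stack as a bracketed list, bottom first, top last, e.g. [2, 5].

[-2500, 4, -13]

state after step 2 := [5, -250]
3 | DUP | [5, -250, -250]
4 | ADD | [5, -500]
5 | MUL | [-2500]
6 | PUSH 4 | [-2500, 4]
7 | PUSH -13 | [-2500, 4, -13]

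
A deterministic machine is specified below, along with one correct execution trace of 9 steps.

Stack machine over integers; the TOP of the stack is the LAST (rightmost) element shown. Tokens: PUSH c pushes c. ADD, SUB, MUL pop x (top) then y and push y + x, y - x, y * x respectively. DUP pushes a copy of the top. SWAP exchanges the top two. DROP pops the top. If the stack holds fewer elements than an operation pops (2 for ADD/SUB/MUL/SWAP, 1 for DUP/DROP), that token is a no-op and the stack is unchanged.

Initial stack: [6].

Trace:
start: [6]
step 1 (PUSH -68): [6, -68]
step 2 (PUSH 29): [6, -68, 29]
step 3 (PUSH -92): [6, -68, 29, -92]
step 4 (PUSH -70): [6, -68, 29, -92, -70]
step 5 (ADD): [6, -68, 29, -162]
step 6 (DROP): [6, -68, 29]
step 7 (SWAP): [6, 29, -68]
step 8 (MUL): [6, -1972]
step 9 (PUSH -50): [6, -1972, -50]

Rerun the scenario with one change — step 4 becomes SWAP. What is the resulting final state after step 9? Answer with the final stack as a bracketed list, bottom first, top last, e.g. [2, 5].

[-408, -50]

(re-executing from step 4 with the substitution; state before step 4: [6, -68, 29, -92])
step 4 (SWAP): [6, -68, -92, 29]
step 5 (ADD): [6, -68, -63]
step 6 (DROP): [6, -68]
step 7 (SWAP): [-68, 6]
step 8 (MUL): [-408]
step 9 (PUSH -50): [-408, -50]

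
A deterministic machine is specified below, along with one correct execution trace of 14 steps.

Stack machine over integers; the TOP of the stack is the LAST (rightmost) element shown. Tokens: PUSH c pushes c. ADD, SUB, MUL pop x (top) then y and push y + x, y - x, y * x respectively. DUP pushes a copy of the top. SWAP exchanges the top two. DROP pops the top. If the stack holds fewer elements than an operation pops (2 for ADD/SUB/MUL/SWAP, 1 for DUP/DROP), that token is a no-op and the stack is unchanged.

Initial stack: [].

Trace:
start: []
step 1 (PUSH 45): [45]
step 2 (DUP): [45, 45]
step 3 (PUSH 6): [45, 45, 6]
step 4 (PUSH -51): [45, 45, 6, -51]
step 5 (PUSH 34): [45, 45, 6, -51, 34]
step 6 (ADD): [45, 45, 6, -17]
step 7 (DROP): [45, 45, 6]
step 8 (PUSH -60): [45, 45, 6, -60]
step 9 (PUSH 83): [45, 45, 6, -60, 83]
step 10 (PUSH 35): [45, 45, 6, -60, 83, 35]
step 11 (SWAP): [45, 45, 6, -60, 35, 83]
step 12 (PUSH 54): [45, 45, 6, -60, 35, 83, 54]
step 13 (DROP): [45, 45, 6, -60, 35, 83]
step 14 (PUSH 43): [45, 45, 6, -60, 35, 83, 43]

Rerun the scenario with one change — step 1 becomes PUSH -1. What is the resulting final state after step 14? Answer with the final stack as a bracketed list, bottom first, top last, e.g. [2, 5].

(re-executing from step 1 with the substitution; state before step 1: [])
step 1 (PUSH -1): [-1]
step 2 (DUP): [-1, -1]
step 3 (PUSH 6): [-1, -1, 6]
step 4 (PUSH -51): [-1, -1, 6, -51]
step 5 (PUSH 34): [-1, -1, 6, -51, 34]
step 6 (ADD): [-1, -1, 6, -17]
step 7 (DROP): [-1, -1, 6]
step 8 (PUSH -60): [-1, -1, 6, -60]
step 9 (PUSH 83): [-1, -1, 6, -60, 83]
step 10 (PUSH 35): [-1, -1, 6, -60, 83, 35]
step 11 (SWAP): [-1, -1, 6, -60, 35, 83]
step 12 (PUSH 54): [-1, -1, 6, -60, 35, 83, 54]
step 13 (DROP): [-1, -1, 6, -60, 35, 83]
step 14 (PUSH 43): [-1, -1, 6, -60, 35, 83, 43]

[-1, -1, 6, -60, 35, 83, 43]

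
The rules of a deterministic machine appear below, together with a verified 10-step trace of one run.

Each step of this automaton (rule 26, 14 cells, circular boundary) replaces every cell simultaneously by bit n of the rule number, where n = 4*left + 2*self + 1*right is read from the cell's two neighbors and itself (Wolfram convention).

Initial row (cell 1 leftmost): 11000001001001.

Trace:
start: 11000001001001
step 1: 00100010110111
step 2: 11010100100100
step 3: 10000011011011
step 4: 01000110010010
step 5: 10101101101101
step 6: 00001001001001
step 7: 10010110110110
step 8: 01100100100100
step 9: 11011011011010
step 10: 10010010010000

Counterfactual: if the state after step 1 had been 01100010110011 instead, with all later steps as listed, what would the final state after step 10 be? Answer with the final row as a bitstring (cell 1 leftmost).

10110110100100

state after step 1 := 01100010110011
step 2: 01010100101110
step 3: 10000011001001
step 4: 01000110110111
step 5: 00101100100100
step 6: 01001011011010
step 7: 10110010010001
step 8: 00101101101011
step 9: 11001001000010
step 10: 10110110100100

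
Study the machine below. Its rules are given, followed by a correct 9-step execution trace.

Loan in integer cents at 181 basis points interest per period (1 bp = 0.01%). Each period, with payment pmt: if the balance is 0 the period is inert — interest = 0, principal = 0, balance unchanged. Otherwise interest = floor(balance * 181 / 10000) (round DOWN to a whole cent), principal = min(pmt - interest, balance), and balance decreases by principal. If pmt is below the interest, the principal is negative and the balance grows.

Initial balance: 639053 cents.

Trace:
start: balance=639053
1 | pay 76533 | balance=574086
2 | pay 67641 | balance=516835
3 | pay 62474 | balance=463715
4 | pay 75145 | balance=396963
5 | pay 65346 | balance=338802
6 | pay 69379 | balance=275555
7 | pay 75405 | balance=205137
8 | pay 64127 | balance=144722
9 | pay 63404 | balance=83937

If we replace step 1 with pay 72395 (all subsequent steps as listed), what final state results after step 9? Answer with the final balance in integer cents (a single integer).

88713

(re-executing from step 1 with the substitution; state before step 1: balance=639053)
1 | pay 72395 | balance=578224
2 | pay 67641 | balance=521048
3 | pay 62474 | balance=468004
4 | pay 75145 | balance=401329
5 | pay 65346 | balance=343247
6 | pay 69379 | balance=280080
7 | pay 75405 | balance=209744
8 | pay 64127 | balance=149413
9 | pay 63404 | balance=88713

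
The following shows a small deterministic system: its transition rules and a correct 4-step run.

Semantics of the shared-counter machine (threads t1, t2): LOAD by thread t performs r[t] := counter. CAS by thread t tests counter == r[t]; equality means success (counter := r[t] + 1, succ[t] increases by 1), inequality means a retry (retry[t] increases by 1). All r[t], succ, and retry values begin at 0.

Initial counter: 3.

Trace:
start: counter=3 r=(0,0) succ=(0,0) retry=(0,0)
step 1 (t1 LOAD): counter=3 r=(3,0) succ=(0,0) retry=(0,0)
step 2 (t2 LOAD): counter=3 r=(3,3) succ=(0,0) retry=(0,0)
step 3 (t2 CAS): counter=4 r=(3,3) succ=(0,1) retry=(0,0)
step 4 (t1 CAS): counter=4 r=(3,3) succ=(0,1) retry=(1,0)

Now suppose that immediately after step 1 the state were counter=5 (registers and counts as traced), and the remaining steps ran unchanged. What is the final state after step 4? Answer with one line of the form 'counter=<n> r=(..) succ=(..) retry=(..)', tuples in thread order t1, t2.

counter=6 r=(3,5) succ=(0,1) retry=(1,0)

state after step 1 := counter=5 r=(3,0) succ=(0,0) retry=(0,0)
step 2 (t2 LOAD): counter=5 r=(3,5) succ=(0,0) retry=(0,0)
step 3 (t2 CAS): counter=6 r=(3,5) succ=(0,1) retry=(0,0)
step 4 (t1 CAS): counter=6 r=(3,5) succ=(0,1) retry=(1,0)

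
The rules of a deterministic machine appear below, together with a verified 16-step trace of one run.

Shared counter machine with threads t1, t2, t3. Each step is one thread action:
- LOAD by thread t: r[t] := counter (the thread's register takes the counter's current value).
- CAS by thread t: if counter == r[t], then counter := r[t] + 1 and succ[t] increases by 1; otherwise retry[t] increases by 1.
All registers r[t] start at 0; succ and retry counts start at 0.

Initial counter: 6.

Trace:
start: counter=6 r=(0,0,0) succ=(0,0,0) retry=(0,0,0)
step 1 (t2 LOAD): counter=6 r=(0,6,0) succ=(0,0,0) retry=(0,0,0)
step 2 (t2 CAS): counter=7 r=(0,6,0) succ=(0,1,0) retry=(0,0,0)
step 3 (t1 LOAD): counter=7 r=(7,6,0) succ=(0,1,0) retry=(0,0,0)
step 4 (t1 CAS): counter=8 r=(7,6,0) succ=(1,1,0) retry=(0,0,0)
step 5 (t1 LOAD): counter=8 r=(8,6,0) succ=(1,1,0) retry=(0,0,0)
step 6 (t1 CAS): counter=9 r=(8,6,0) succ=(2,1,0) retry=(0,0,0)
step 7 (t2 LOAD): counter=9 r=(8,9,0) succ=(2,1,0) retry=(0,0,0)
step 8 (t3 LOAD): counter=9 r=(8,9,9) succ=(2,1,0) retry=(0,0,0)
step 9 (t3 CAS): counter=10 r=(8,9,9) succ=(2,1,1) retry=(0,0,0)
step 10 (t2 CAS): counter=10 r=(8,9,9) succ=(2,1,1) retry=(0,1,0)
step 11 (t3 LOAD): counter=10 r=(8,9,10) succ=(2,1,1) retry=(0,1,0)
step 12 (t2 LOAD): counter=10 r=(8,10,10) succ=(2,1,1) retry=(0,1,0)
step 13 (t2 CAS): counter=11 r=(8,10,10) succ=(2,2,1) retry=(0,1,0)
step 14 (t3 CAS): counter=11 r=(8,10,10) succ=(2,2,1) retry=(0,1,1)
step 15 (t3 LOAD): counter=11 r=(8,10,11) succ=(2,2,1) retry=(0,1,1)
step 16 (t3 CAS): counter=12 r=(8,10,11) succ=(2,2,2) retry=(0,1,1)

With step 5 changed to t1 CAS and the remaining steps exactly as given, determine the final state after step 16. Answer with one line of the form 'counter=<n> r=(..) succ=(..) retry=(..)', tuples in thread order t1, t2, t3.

(re-executing from step 5 with the substitution; state before step 5: counter=8 r=(7,6,0) succ=(1,1,0) retry=(0,0,0))
step 5 (t1 CAS): counter=8 r=(7,6,0) succ=(1,1,0) retry=(1,0,0)
step 6 (t1 CAS): counter=8 r=(7,6,0) succ=(1,1,0) retry=(2,0,0)
step 7 (t2 LOAD): counter=8 r=(7,8,0) succ=(1,1,0) retry=(2,0,0)
step 8 (t3 LOAD): counter=8 r=(7,8,8) succ=(1,1,0) retry=(2,0,0)
step 9 (t3 CAS): counter=9 r=(7,8,8) succ=(1,1,1) retry=(2,0,0)
step 10 (t2 CAS): counter=9 r=(7,8,8) succ=(1,1,1) retry=(2,1,0)
step 11 (t3 LOAD): counter=9 r=(7,8,9) succ=(1,1,1) retry=(2,1,0)
step 12 (t2 LOAD): counter=9 r=(7,9,9) succ=(1,1,1) retry=(2,1,0)
step 13 (t2 CAS): counter=10 r=(7,9,9) succ=(1,2,1) retry=(2,1,0)
step 14 (t3 CAS): counter=10 r=(7,9,9) succ=(1,2,1) retry=(2,1,1)
step 15 (t3 LOAD): counter=10 r=(7,9,10) succ=(1,2,1) retry=(2,1,1)
step 16 (t3 CAS): counter=11 r=(7,9,10) succ=(1,2,2) retry=(2,1,1)

counter=11 r=(7,9,10) succ=(1,2,2) retry=(2,1,1)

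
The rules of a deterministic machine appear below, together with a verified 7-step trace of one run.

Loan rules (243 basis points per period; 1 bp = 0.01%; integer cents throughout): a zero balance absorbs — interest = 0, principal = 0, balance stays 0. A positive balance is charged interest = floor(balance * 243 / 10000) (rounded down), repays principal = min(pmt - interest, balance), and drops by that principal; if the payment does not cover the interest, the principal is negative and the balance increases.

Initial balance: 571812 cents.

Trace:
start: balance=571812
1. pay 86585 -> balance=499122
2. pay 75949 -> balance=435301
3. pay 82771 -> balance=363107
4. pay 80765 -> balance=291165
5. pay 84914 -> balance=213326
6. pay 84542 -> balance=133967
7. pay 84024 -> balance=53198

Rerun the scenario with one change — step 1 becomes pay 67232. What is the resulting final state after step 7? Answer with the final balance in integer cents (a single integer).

(re-executing from step 1 with the substitution; state before step 1: balance=571812)
1. pay 67232 -> balance=518475
2. pay 75949 -> balance=455124
3. pay 82771 -> balance=383412
4. pay 80765 -> balance=311963
5. pay 84914 -> balance=234629
6. pay 84542 -> balance=155788
7. pay 84024 -> balance=75549

75549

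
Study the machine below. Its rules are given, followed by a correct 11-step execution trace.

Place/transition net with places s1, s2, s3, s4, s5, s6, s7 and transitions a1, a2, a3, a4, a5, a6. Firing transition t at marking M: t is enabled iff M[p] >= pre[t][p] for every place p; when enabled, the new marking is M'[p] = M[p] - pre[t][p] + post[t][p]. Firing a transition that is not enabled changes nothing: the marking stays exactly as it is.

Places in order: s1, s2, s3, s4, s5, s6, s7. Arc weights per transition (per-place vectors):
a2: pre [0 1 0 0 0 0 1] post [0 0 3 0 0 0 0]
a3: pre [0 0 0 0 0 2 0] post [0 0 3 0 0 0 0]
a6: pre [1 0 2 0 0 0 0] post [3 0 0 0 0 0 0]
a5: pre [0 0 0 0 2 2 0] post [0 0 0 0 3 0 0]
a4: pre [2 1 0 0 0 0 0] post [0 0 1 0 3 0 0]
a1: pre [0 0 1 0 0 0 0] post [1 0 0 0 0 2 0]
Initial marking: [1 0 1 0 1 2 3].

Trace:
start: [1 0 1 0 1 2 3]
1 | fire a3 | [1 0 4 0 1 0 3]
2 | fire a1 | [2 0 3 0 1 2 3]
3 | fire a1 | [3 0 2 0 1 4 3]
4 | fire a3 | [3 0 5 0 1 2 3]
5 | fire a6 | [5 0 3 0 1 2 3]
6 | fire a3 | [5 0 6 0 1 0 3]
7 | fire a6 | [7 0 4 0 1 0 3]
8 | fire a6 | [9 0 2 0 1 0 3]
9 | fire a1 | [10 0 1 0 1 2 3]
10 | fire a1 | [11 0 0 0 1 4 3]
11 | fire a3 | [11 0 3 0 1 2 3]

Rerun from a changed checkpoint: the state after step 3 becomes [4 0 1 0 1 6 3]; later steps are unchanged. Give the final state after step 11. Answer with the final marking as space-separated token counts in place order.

state after step 3 := [4 0 1 0 1 6 3]
4 | fire a3 | [4 0 4 0 1 4 3]
5 | fire a6 | [6 0 2 0 1 4 3]
6 | fire a3 | [6 0 5 0 1 2 3]
7 | fire a6 | [8 0 3 0 1 2 3]
8 | fire a6 | [10 0 1 0 1 2 3]
9 | fire a1 | [11 0 0 0 1 4 3]
10 | fire a1 | [11 0 0 0 1 4 3]
11 | fire a3 | [11 0 3 0 1 2 3]

11 0 3 0 1 2 3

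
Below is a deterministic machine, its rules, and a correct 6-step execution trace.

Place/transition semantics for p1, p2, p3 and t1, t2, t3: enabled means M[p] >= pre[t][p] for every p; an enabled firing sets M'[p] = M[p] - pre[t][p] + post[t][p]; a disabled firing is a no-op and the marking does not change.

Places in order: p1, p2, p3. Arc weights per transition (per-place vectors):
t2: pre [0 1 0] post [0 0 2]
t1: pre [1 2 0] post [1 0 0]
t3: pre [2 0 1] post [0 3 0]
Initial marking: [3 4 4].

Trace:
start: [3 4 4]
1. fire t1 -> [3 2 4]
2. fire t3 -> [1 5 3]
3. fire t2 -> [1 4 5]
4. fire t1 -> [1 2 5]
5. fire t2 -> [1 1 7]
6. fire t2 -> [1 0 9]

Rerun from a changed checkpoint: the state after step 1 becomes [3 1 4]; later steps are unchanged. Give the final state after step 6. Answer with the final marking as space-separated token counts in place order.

state after step 1 := [3 1 4]
2. fire t3 -> [1 4 3]
3. fire t2 -> [1 3 5]
4. fire t1 -> [1 1 5]
5. fire t2 -> [1 0 7]
6. fire t2 -> [1 0 7]

1 0 7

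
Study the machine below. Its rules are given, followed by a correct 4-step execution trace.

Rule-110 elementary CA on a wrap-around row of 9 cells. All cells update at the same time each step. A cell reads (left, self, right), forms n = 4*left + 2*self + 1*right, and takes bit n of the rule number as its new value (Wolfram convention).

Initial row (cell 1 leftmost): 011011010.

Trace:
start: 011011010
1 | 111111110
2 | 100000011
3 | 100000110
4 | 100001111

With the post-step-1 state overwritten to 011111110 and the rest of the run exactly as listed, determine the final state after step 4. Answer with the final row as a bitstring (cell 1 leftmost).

state after step 1 := 011111110
2 | 110000010
3 | 110000111
4 | 010001100

010001100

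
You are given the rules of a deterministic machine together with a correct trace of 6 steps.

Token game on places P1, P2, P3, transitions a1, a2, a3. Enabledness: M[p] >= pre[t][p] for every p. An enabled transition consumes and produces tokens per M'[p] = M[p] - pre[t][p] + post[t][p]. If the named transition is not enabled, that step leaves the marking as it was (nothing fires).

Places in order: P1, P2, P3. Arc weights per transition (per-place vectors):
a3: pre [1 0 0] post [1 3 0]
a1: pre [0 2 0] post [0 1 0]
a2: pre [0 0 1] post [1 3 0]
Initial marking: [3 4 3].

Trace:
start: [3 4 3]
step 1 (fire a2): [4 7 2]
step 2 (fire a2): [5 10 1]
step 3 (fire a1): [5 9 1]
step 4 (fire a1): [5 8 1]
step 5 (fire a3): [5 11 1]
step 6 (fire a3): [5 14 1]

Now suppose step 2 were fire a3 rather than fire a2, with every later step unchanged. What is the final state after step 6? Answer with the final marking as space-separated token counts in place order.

4 14 2

(re-executing from step 2 with the substitution; state before step 2: [4 7 2])
step 2 (fire a3): [4 10 2]
step 3 (fire a1): [4 9 2]
step 4 (fire a1): [4 8 2]
step 5 (fire a3): [4 11 2]
step 6 (fire a3): [4 14 2]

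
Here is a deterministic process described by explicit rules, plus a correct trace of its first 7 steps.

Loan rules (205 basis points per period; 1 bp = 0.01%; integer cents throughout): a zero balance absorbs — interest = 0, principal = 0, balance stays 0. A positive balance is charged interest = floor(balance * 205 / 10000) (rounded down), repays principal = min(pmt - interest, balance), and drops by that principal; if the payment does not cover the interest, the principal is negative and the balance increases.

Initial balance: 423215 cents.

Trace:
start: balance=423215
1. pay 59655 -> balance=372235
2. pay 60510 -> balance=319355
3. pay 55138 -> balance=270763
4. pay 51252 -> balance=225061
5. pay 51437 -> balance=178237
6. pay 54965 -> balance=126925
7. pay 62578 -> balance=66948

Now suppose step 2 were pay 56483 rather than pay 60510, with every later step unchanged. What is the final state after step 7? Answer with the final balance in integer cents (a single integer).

(re-executing from step 2 with the substitution; state before step 2: balance=372235)
2. pay 56483 -> balance=323382
3. pay 55138 -> balance=274873
4. pay 51252 -> balance=229255
5. pay 51437 -> balance=182517
6. pay 54965 -> balance=131293
7. pay 62578 -> balance=71406

71406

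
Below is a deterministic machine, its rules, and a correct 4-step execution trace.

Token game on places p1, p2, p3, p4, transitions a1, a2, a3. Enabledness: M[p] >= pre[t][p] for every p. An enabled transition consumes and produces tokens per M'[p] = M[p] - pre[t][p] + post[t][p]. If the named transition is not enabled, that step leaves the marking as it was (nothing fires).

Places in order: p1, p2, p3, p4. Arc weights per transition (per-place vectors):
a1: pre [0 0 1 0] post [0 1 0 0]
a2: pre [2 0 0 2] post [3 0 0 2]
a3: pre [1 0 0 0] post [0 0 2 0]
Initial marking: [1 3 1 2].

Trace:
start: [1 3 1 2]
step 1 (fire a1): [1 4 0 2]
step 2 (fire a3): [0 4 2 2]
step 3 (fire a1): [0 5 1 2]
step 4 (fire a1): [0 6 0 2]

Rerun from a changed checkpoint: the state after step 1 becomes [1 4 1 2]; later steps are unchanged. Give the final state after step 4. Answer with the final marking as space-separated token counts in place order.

0 6 1 2

state after step 1 := [1 4 1 2]
step 2 (fire a3): [0 4 3 2]
step 3 (fire a1): [0 5 2 2]
step 4 (fire a1): [0 6 1 2]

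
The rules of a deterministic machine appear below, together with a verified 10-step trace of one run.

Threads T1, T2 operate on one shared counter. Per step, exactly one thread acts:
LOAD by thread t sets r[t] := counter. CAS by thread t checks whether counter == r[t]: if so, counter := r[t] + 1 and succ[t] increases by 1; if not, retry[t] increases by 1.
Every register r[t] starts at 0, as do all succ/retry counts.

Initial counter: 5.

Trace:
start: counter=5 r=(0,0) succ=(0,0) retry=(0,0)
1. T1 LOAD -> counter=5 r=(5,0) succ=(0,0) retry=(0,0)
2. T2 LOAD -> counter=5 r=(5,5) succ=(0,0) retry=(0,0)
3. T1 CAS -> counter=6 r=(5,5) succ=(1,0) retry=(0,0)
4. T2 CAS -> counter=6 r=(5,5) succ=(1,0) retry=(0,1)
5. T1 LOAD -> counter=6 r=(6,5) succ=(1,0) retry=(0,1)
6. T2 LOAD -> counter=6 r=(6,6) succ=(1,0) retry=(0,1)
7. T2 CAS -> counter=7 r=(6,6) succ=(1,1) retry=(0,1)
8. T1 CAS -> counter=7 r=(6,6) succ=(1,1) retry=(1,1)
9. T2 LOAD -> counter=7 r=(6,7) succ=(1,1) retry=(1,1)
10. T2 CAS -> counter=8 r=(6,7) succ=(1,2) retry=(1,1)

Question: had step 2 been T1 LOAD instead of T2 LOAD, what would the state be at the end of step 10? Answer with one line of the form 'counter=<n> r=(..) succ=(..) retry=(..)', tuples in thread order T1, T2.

counter=8 r=(6,7) succ=(1,2) retry=(1,1)

(re-executing from step 2 with the substitution; state before step 2: counter=5 r=(5,0) succ=(0,0) retry=(0,0))
2. T1 LOAD -> counter=5 r=(5,0) succ=(0,0) retry=(0,0)
3. T1 CAS -> counter=6 r=(5,0) succ=(1,0) retry=(0,0)
4. T2 CAS -> counter=6 r=(5,0) succ=(1,0) retry=(0,1)
5. T1 LOAD -> counter=6 r=(6,0) succ=(1,0) retry=(0,1)
6. T2 LOAD -> counter=6 r=(6,6) succ=(1,0) retry=(0,1)
7. T2 CAS -> counter=7 r=(6,6) succ=(1,1) retry=(0,1)
8. T1 CAS -> counter=7 r=(6,6) succ=(1,1) retry=(1,1)
9. T2 LOAD -> counter=7 r=(6,7) succ=(1,1) retry=(1,1)
10. T2 CAS -> counter=8 r=(6,7) succ=(1,2) retry=(1,1)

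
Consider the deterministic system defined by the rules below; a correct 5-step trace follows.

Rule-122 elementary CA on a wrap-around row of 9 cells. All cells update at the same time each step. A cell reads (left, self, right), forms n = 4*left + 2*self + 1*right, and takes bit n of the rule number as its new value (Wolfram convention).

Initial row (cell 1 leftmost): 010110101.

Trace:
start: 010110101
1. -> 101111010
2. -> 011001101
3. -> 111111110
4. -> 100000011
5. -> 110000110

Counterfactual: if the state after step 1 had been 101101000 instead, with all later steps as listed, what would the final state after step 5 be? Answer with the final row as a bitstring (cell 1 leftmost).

000000111

state after step 1 := 101101000
2. -> 011110101
3. -> 110011010
4. -> 111111101
5. -> 000000111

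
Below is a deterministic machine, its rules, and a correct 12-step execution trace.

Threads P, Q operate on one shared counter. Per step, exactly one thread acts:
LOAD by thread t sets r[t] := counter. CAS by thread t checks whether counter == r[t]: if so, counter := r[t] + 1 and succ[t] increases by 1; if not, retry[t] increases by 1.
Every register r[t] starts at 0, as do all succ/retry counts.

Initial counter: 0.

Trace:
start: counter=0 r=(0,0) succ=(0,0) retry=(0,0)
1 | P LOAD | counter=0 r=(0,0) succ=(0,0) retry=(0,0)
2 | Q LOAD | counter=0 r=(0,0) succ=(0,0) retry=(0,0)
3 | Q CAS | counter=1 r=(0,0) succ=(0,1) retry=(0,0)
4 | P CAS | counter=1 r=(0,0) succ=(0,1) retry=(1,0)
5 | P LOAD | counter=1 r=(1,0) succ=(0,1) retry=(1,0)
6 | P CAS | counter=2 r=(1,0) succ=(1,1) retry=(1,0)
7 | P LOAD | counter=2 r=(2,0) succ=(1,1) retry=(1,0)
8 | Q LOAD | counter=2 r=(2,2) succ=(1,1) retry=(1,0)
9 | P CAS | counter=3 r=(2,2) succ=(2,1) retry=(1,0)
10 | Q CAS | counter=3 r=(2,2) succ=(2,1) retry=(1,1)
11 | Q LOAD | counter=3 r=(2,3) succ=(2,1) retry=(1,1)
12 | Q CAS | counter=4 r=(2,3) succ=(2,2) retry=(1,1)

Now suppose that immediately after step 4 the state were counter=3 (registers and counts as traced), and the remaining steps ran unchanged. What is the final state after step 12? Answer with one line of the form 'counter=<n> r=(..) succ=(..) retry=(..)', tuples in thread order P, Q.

state after step 4 := counter=3 r=(0,0) succ=(0,1) retry=(1,0)
5 | P LOAD | counter=3 r=(3,0) succ=(0,1) retry=(1,0)
6 | P CAS | counter=4 r=(3,0) succ=(1,1) retry=(1,0)
7 | P LOAD | counter=4 r=(4,0) succ=(1,1) retry=(1,0)
8 | Q LOAD | counter=4 r=(4,4) succ=(1,1) retry=(1,0)
9 | P CAS | counter=5 r=(4,4) succ=(2,1) retry=(1,0)
10 | Q CAS | counter=5 r=(4,4) succ=(2,1) retry=(1,1)
11 | Q LOAD | counter=5 r=(4,5) succ=(2,1) retry=(1,1)
12 | Q CAS | counter=6 r=(4,5) succ=(2,2) retry=(1,1)

counter=6 r=(4,5) succ=(2,2) retry=(1,1)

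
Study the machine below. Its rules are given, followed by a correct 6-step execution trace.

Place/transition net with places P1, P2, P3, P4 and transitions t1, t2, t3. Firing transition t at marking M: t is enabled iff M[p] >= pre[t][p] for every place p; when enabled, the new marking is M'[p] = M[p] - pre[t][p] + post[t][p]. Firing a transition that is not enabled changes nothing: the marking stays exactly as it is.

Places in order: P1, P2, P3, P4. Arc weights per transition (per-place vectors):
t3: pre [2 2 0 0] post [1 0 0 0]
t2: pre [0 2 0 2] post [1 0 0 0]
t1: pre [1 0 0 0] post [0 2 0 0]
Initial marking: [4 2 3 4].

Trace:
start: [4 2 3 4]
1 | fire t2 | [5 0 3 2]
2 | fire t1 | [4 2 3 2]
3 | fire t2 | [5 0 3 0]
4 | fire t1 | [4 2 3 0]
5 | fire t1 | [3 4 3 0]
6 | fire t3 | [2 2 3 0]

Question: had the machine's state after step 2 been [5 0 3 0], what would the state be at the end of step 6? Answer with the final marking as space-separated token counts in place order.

2 2 3 0

state after step 2 := [5 0 3 0]
3 | fire t2 | [5 0 3 0]
4 | fire t1 | [4 2 3 0]
5 | fire t1 | [3 4 3 0]
6 | fire t3 | [2 2 3 0]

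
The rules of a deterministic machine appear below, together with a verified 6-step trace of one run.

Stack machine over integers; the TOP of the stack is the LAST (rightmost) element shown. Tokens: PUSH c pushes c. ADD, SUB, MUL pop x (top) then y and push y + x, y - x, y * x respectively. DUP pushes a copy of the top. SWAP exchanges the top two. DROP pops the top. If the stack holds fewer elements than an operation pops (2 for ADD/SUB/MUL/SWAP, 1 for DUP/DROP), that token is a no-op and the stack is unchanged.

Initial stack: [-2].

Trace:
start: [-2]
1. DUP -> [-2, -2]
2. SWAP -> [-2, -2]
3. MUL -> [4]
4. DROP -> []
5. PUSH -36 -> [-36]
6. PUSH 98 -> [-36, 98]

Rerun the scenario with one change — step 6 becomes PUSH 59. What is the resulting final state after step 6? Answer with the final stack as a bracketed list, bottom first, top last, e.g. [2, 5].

[-36, 59]

(re-executing from step 6 with the substitution; state before step 6: [-36])
6. PUSH 59 -> [-36, 59]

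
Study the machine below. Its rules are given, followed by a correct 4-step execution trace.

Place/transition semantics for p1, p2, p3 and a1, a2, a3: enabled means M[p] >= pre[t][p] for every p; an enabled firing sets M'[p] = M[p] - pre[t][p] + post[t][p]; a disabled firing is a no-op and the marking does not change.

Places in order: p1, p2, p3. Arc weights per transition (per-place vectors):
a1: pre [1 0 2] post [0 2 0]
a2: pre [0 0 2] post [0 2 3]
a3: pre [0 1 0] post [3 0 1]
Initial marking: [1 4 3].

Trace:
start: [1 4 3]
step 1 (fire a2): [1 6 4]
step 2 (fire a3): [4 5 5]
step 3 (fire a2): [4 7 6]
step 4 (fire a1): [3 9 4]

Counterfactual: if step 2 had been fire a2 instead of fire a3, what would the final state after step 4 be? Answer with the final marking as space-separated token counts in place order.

(re-executing from step 2 with the substitution; state before step 2: [1 6 4])
step 2 (fire a2): [1 8 5]
step 3 (fire a2): [1 10 6]
step 4 (fire a1): [0 12 4]

0 12 4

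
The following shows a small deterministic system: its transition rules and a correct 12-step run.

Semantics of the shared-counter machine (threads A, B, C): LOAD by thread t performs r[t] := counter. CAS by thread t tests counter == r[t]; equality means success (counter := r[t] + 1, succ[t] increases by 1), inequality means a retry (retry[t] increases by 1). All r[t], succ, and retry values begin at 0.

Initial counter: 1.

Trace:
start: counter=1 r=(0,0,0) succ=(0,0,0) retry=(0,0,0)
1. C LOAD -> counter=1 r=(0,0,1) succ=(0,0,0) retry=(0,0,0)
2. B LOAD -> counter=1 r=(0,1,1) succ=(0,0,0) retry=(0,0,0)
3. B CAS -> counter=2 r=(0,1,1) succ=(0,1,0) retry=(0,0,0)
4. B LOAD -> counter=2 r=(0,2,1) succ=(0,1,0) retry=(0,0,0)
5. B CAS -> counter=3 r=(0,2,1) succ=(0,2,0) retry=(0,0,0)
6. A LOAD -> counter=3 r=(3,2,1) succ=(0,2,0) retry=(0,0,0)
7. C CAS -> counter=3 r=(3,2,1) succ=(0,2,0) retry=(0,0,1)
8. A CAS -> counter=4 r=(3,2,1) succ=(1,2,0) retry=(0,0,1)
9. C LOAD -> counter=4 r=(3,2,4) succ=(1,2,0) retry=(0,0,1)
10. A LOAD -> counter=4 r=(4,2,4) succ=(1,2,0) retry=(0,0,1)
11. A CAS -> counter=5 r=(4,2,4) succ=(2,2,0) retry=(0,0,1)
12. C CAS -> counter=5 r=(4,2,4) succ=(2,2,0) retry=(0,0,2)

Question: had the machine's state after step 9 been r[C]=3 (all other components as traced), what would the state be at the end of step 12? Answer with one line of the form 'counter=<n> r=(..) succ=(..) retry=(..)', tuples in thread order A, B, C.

state after step 9 := counter=4 r=(3,2,3) succ=(1,2,0) retry=(0,0,1)
10. A LOAD -> counter=4 r=(4,2,3) succ=(1,2,0) retry=(0,0,1)
11. A CAS -> counter=5 r=(4,2,3) succ=(2,2,0) retry=(0,0,1)
12. C CAS -> counter=5 r=(4,2,3) succ=(2,2,0) retry=(0,0,2)

counter=5 r=(4,2,3) succ=(2,2,0) retry=(0,0,2)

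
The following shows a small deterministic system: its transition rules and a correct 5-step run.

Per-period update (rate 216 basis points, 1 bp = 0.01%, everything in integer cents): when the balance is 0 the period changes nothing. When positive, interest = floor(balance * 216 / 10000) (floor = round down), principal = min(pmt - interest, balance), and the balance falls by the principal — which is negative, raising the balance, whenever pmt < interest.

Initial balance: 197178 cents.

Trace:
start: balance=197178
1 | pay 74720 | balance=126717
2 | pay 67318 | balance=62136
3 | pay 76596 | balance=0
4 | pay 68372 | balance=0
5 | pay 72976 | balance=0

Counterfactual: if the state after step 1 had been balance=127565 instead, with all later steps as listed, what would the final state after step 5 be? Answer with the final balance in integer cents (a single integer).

0

state after step 1 := balance=127565
2 | pay 67318 | balance=63002
3 | pay 76596 | balance=0
4 | pay 68372 | balance=0
5 | pay 72976 | balance=0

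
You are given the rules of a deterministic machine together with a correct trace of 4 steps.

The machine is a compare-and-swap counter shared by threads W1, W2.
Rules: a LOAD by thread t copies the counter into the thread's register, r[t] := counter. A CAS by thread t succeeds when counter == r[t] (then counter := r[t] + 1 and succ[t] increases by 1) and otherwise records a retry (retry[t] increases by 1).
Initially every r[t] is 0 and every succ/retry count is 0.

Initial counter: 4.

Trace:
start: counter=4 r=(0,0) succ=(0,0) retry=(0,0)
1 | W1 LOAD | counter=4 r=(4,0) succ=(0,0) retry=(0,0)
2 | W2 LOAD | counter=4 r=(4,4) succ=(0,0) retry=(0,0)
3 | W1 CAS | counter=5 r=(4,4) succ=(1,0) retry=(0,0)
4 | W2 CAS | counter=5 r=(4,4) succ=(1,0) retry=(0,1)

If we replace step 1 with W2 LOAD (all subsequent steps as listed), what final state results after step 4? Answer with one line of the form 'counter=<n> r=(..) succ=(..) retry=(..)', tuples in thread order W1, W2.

counter=5 r=(0,4) succ=(0,1) retry=(1,0)

(re-executing from step 1 with the substitution; state before step 1: counter=4 r=(0,0) succ=(0,0) retry=(0,0))
1 | W2 LOAD | counter=4 r=(0,4) succ=(0,0) retry=(0,0)
2 | W2 LOAD | counter=4 r=(0,4) succ=(0,0) retry=(0,0)
3 | W1 CAS | counter=4 r=(0,4) succ=(0,0) retry=(1,0)
4 | W2 CAS | counter=5 r=(0,4) succ=(0,1) retry=(1,0)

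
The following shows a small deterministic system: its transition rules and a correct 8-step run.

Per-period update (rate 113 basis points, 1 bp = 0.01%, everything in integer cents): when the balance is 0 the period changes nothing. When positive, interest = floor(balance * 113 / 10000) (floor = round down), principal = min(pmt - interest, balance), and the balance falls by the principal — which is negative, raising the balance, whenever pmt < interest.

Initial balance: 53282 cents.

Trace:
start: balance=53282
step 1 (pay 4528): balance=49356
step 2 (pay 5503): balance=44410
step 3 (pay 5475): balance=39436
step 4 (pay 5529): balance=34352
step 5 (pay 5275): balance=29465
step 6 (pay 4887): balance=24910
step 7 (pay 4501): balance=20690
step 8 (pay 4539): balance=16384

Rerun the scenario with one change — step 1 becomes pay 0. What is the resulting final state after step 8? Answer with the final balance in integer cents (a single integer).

21283

(re-executing from step 1 with the substitution; state before step 1: balance=53282)
step 1 (pay 0): balance=53884
step 2 (pay 5503): balance=48989
step 3 (pay 5475): balance=44067
step 4 (pay 5529): balance=39035
step 5 (pay 5275): balance=34201
step 6 (pay 4887): balance=29700
step 7 (pay 4501): balance=25534
step 8 (pay 4539): balance=21283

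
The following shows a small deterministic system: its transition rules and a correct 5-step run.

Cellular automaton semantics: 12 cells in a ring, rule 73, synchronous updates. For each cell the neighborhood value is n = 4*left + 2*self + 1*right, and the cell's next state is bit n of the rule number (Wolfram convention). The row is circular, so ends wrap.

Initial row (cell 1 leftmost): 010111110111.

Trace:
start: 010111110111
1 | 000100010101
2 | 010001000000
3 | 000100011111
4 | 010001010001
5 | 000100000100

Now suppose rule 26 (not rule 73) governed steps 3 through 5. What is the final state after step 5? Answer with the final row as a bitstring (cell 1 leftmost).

(re-executing steps 3..5 under rule 26; state before step 3: 010001000000)
3 | 101010100000
4 | 000000010001
5 | 100000101010

100000101010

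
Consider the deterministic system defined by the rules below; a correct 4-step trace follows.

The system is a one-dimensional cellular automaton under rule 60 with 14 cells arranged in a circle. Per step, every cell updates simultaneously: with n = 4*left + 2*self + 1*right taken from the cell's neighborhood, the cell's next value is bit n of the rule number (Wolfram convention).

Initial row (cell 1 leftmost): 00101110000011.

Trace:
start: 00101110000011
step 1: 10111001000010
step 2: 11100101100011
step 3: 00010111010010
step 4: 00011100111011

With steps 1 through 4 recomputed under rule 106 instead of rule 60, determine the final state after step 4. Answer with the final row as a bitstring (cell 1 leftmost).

00101000110000

(re-executing steps 1..4 under rule 106; state before step 1: 00101110000011)
step 1: 01011010000111
step 2: 10111100001101
step 3: 11100100011111
step 4: 00101000110000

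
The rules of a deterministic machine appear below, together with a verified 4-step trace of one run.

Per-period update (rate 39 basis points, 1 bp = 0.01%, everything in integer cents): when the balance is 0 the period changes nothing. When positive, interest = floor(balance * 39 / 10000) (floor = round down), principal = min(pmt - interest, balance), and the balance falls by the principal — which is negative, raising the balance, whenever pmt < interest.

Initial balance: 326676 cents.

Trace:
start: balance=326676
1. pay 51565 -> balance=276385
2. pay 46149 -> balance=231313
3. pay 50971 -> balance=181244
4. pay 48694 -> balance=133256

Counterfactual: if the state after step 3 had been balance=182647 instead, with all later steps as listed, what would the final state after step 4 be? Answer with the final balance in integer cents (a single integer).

134665

state after step 3 := balance=182647
4. pay 48694 -> balance=134665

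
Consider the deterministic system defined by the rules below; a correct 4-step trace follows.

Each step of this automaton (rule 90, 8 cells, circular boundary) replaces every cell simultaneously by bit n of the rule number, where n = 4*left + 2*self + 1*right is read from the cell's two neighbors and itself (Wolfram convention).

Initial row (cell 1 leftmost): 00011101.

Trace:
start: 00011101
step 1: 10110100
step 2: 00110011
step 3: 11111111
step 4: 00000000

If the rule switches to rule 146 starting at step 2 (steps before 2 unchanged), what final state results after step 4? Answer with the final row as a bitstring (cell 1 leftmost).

(re-executing steps 2..4 under rule 146; state before step 2: 10110100)
step 2: 00000011
step 3: 10000100
step 4: 01001011

01001011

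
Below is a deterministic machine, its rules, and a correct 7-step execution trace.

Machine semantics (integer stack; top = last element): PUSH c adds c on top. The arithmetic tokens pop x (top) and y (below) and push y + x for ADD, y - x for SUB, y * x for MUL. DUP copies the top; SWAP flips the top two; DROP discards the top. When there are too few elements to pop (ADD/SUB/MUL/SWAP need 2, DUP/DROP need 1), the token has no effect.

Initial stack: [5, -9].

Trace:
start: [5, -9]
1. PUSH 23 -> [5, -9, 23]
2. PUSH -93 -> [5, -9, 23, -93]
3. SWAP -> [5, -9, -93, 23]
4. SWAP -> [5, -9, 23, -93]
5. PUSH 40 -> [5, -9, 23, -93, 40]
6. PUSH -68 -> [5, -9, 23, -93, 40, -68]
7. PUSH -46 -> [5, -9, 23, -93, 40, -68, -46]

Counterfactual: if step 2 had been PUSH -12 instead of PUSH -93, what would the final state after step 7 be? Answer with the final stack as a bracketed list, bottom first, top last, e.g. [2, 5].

[5, -9, 23, -12, 40, -68, -46]

(re-executing from step 2 with the substitution; state before step 2: [5, -9, 23])
2. PUSH -12 -> [5, -9, 23, -12]
3. SWAP -> [5, -9, -12, 23]
4. SWAP -> [5, -9, 23, -12]
5. PUSH 40 -> [5, -9, 23, -12, 40]
6. PUSH -68 -> [5, -9, 23, -12, 40, -68]
7. PUSH -46 -> [5, -9, 23, -12, 40, -68, -46]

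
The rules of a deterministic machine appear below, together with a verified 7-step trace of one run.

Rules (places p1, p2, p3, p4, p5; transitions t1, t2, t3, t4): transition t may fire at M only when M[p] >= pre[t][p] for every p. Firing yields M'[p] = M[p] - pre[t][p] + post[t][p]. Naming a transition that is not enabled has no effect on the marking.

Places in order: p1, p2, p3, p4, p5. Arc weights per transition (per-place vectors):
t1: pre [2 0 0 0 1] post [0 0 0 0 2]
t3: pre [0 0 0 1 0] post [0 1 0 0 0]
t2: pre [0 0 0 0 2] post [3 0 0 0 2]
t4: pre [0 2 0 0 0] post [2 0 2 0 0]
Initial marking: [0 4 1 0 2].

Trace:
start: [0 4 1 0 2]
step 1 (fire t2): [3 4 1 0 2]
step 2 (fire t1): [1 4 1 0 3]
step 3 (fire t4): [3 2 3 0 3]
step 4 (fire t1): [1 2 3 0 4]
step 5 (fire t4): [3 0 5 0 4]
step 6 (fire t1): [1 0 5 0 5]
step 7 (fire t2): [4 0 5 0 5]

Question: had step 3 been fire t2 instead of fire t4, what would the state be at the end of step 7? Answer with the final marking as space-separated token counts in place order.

(re-executing from step 3 with the substitution; state before step 3: [1 4 1 0 3])
step 3 (fire t2): [4 4 1 0 3]
step 4 (fire t1): [2 4 1 0 4]
step 5 (fire t4): [4 2 3 0 4]
step 6 (fire t1): [2 2 3 0 5]
step 7 (fire t2): [5 2 3 0 5]

5 2 3 0 5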